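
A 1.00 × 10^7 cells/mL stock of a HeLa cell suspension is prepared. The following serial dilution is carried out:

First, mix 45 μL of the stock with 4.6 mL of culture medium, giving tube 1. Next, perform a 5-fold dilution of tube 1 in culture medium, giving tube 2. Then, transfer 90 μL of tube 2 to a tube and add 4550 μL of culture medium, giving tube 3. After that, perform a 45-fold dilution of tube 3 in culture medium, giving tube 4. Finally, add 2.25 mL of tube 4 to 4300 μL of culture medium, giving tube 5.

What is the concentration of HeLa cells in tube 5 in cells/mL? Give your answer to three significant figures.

Step 1: 45 μL + 4.6 mL = 4645 μL total → factor 4645/45 = 103.22
Step 2: 5-fold → factor 5
Step 3: 90 μL + 4550 μL = 4640 μL total → factor 4640/90 = 51.556
Step 4: 45-fold → factor 45
Step 5: 2.25 mL + 4300 μL = 6.55 mL total → factor 6.55/2.25 = 2.9111
Overall dilution factor = 103.22 × 5 × 51.556 × 45 × 2.9111 = 3.4857 × 10^6
Final = 1.00 × 10^7 cells/mL / 3.4857 × 10^6 = 2.87 cells/mL

2.87 cells/mL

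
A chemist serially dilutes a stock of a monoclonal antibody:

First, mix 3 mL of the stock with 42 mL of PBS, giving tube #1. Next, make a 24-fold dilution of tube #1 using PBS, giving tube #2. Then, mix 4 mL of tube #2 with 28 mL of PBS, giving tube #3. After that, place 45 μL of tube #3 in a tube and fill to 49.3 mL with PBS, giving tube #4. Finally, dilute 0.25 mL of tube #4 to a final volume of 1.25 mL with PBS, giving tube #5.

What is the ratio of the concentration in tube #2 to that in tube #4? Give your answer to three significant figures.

Step 1: 3 mL + 42 mL = 45 mL total → factor 45/3 = 15
Step 2: 24-fold → factor 24
Step 3: 4 mL + 28 mL = 32 mL total → factor 32/4 = 8
Step 4: 45 μL brought to 49.3 mL → factor 49300/45 = 1095.6
Dilution factor to tube #2 = 360; to tube #4 = 3.1552 × 10^6
[tube #2]/[tube #4] = (factor to tube #4)/(factor to tube #2) = 3.1552 × 10^6/360 = 8.76 × 10^3

8.76 × 10^3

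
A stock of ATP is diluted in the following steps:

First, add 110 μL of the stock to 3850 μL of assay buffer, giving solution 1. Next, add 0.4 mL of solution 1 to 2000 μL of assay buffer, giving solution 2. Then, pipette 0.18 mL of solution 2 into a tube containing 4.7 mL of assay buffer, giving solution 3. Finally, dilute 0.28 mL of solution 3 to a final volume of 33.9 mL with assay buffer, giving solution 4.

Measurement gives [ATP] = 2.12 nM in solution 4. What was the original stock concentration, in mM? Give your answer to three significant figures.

Step 1: 110 μL + 3850 μL = 3960 μL total → factor 3960/110 = 36
Step 2: 0.4 mL + 2000 μL = 2.4 mL total → factor 2.4/0.4 = 6
Step 3: 0.18 mL + 4.7 mL = 4.88 mL total → factor 4.88/0.18 = 27.111
Step 4: 0.28 mL brought to 33.9 mL → factor 33.9/0.28 = 121.07
Overall dilution factor = 36 × 6 × 27.111 × 121.07 = 7.0899 × 10^5
Stock = 2.12 nM × 7.0899 × 10^5 = 1.503 × 10^6 nM = 1.50 mM

1.50 mM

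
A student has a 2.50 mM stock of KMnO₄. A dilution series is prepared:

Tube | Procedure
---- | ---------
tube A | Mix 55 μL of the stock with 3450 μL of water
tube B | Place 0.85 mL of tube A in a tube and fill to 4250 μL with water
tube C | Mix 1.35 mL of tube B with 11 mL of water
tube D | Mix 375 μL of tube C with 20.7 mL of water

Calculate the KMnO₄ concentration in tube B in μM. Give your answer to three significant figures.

7.85 μM

Step 1: 55 μL + 3450 μL = 3505 μL total → factor 3505/55 = 63.727
Step 2: 0.85 mL brought to 4250 μL → factor 4.25/0.85 = 5
Dilution factor through tube B = 63.727 × 5 = 318.64
[tube B] = 2.50 mM / 318.64 = 0.007846 mM = 7.85 μM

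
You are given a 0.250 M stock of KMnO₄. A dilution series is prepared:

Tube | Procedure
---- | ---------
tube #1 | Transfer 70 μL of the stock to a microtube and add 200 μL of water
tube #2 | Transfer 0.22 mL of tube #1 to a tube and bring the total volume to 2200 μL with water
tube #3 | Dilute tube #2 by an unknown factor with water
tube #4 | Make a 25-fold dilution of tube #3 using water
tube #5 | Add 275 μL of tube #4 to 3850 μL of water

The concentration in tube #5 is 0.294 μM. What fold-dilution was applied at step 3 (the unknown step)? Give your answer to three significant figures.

Step 1: 70 μL + 200 μL = 270 μL total → factor 270/70 = 3.8571
Step 2: 0.22 mL brought to 2200 μL → factor 2.2/0.22 = 10
Step 3: unknown factor x
Step 4: 25-fold → factor 25
Step 5: 275 μL + 3850 μL = 4125 μL total → factor 4125/275 = 15
Product of known-step factors = 14464
Overall factor = 0.250 M / (0.294 μM) = 8.5034 × 10^5
x = 8.5034 × 10^5 / 14464 = 58.8

58.8-fold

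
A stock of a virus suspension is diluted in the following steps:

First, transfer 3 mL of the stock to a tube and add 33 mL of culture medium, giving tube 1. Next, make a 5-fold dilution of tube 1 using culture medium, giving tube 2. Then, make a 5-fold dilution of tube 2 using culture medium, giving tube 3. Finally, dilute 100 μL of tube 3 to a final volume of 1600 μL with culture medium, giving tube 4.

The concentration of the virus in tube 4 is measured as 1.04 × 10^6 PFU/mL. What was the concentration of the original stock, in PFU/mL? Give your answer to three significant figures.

Step 1: 3 mL + 33 mL = 36 mL total → factor 36/3 = 12
Step 2: 5-fold → factor 5
Step 3: 5-fold → factor 5
Step 4: 100 μL brought to 1600 μL → factor 1600/100 = 16
Overall dilution factor = 12 × 5 × 5 × 16 = 4800
Stock = 1.04 × 10^6 PFU/mL × 4800 = 4.99 × 10^9 PFU/mL

4.99 × 10^9 PFU/mL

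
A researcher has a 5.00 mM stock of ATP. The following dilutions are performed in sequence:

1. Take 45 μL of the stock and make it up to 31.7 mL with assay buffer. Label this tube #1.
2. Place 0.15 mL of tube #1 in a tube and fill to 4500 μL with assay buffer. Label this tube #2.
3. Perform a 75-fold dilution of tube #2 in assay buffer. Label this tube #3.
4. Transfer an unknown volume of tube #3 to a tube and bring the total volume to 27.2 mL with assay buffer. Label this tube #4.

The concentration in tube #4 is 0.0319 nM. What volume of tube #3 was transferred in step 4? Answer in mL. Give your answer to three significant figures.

0.275 mL

Step 1: 45 μL brought to 31.7 mL → factor 31700/45 = 704.44
Step 2: 0.15 mL brought to 4500 μL → factor 4.5/0.15 = 30
Step 3: 75-fold → factor 75
Step 4: v brought to 27.2 mL → factor = 27.2 mL/v
Product of known-step factors = 1.585 × 10^6
Overall factor = 5.00 mM / (0.0319 nM) = 1.5674 × 10^8
Step-4 factor = 1.5674 × 10^8 / 1.585 × 10^6 = 98.889
v = 27.2 mL / 98.889 = 0.275 mL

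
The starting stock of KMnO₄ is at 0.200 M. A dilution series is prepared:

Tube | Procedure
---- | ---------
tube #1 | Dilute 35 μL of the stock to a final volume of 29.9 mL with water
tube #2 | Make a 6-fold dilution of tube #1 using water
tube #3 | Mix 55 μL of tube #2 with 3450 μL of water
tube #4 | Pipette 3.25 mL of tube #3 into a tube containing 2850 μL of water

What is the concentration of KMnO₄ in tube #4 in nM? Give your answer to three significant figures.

326 nM

Step 1: 35 μL brought to 29.9 mL → factor 29900/35 = 854.29
Step 2: 6-fold → factor 6
Step 3: 55 μL + 3450 μL = 3505 μL total → factor 3505/55 = 63.727
Step 4: 3.25 mL + 2850 μL = 6.1 mL total → factor 6.1/3.25 = 1.8769
Overall dilution factor = 854.29 × 6 × 63.727 × 1.8769 = 6.1309 × 10^5
Final = 0.200 M / 6.1309 × 10^5 = 3.262 × 10^-7 M = 326 nM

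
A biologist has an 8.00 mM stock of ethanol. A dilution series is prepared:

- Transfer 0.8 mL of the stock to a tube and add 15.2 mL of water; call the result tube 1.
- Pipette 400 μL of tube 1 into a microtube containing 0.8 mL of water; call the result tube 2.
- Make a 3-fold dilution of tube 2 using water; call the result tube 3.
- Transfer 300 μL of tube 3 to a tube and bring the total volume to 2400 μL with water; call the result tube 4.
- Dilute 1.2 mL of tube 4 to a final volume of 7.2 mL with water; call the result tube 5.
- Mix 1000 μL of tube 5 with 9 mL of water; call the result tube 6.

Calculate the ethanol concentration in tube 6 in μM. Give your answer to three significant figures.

Step 1: 0.8 mL + 15.2 mL = 16 mL total → factor 16/0.8 = 20
Step 2: 400 μL + 0.8 mL = 1200 μL total → factor 1200/400 = 3
Step 3: 3-fold → factor 3
Step 4: 300 μL brought to 2400 μL → factor 2400/300 = 8
Step 5: 1.2 mL brought to 7.2 mL → factor 7.2/1.2 = 6
Step 6: 1000 μL + 9 mL = 10000 μL total → factor 10000/1000 = 10
Dilution factor through tube 6 = 20 × 3 × 3 × 8 × 6 × 10 = 86400
[tube 6] = 8.00 mM / 86400 = 9.259 × 10^-5 mM = 0.0926 μM

0.0926 μM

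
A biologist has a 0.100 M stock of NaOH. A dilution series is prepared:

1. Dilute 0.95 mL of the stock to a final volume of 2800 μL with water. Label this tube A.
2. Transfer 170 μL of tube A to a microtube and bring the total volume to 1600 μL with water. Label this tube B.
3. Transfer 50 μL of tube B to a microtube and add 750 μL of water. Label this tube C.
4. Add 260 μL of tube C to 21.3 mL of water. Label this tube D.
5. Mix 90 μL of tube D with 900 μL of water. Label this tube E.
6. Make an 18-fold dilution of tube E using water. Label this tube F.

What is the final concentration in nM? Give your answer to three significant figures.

13.7 nM

Step 1: 0.95 mL brought to 2800 μL → factor 2.8/0.95 = 2.9474
Step 2: 170 μL brought to 1600 μL → factor 1600/170 = 9.4118
Step 3: 50 μL + 750 μL = 800 μL total → factor 800/50 = 16
Step 4: 260 μL + 21.3 mL = 21560 μL total → factor 21560/260 = 82.923
Step 5: 90 μL + 900 μL = 990 μL total → factor 990/90 = 11
Step 6: 18-fold → factor 18
Overall dilution factor = 2.9474 × 9.4118 × 16 × 82.923 × 11 × 18 = 7.2873 × 10^6
Final = 0.100 M / 7.2873 × 10^6 = 1.372 × 10^-8 M = 13.7 nM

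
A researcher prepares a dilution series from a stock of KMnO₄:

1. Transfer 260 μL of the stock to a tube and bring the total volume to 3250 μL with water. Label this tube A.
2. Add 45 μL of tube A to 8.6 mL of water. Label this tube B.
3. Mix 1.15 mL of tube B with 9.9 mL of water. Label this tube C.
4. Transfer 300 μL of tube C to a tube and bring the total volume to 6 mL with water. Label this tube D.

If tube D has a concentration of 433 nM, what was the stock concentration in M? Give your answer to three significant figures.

0.200 M

Step 1: 260 μL brought to 3250 μL → factor 3250/260 = 12.5
Step 2: 45 μL + 8.6 mL = 8645 μL total → factor 8645/45 = 192.11
Step 3: 1.15 mL + 9.9 mL = 11.05 mL total → factor 11.05/1.15 = 9.6087
Step 4: 300 μL brought to 6 mL → factor 6000/300 = 20
Overall dilution factor = 12.5 × 192.11 × 9.6087 × 20 = 4.6148 × 10^5
Stock = 433 nM × 4.6148 × 10^5 = 1.998 × 10^8 nM = 0.200 M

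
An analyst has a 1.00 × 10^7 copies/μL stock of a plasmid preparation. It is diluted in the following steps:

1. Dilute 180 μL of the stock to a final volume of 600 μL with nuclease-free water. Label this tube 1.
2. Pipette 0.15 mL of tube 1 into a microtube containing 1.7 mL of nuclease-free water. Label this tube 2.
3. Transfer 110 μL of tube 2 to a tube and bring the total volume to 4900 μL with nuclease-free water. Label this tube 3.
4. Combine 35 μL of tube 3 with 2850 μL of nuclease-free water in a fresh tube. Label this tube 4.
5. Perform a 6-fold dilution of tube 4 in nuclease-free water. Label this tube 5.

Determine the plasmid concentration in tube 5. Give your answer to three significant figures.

Step 1: 180 μL brought to 600 μL → factor 600/180 = 3.3333
Step 2: 0.15 mL + 1.7 mL = 1.85 mL total → factor 1.85/0.15 = 12.333
Step 3: 110 μL brought to 4900 μL → factor 4900/110 = 44.545
Step 4: 35 μL + 2850 μL = 2885 μL total → factor 2885/35 = 82.429
Step 5: 6-fold → factor 6
Overall dilution factor = 3.3333 × 12.333 × 44.545 × 82.429 × 6 = 9.0572 × 10^5
Final = 1.00 × 10^7 copies/μL / 9.0572 × 10^5 = 11.0 copies/μL

11.0 copies/μL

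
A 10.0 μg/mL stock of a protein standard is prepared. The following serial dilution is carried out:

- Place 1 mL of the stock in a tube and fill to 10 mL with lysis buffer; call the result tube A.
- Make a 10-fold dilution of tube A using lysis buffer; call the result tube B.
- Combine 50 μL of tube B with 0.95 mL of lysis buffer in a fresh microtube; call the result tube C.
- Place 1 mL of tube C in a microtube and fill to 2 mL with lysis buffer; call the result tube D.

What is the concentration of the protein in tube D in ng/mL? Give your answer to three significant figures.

Step 1: 1 mL brought to 10 mL → factor 10/1 = 10
Step 2: 10-fold → factor 10
Step 3: 50 μL + 0.95 mL = 1000 μL total → factor 1000/50 = 20
Step 4: 1 mL brought to 2 mL → factor 2/1 = 2
Dilution factor through tube D = 10 × 10 × 20 × 2 = 4000
[tube D] = 10.0 μg/mL / 4000 = 0.002500 μg/mL = 2.50 ng/mL

2.50 ng/mL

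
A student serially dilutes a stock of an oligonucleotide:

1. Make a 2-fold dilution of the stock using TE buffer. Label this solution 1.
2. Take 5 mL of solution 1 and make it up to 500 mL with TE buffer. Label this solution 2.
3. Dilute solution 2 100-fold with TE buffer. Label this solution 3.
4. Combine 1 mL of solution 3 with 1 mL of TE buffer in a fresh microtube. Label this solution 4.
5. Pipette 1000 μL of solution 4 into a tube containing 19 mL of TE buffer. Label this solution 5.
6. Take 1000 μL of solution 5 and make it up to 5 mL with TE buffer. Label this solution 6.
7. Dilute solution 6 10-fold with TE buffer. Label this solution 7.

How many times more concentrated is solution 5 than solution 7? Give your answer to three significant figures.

50.0

Step 1: 2-fold → factor 2
Step 2: 5 mL brought to 500 mL → factor 500/5 = 100
Step 3: 100-fold → factor 100
Step 4: 1 mL + 1 mL = 2 mL total → factor 2/1 = 2
Step 5: 1000 μL + 19 mL = 20000 μL total → factor 20000/1000 = 20
Step 6: 1000 μL brought to 5 mL → factor 5000/1000 = 5
Step 7: 10-fold → factor 10
Dilution factor to solution 5 = 8 × 10^5; to solution 7 = 4 × 10^7
[solution 5]/[solution 7] = (factor to solution 7)/(factor to solution 5) = 4 × 10^7/8 × 10^5 = 50.0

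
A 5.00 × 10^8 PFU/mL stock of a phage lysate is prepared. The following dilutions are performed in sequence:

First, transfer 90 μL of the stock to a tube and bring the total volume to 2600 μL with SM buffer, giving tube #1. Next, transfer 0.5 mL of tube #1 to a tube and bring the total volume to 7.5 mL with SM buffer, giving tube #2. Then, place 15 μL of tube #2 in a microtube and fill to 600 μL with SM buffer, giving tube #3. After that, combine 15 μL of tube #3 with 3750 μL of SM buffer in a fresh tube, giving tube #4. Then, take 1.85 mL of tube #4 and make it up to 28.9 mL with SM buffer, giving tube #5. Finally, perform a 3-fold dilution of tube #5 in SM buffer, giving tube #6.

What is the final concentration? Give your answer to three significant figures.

2.45 PFU/mL

Step 1: 90 μL brought to 2600 μL → factor 2600/90 = 28.889
Step 2: 0.5 mL brought to 7.5 mL → factor 7.5/0.5 = 15
Step 3: 15 μL brought to 600 μL → factor 600/15 = 40
Step 4: 15 μL + 3750 μL = 3765 μL total → factor 3765/15 = 251
Step 5: 1.85 mL brought to 28.9 mL → factor 28.9/1.85 = 15.622
Step 6: 3-fold → factor 3
Overall dilution factor = 28.889 × 15 × 40 × 251 × 15.622 × 3 = 2.0389 × 10^8
Final = 5.00 × 10^8 PFU/mL / 2.0389 × 10^8 = 2.45 PFU/mL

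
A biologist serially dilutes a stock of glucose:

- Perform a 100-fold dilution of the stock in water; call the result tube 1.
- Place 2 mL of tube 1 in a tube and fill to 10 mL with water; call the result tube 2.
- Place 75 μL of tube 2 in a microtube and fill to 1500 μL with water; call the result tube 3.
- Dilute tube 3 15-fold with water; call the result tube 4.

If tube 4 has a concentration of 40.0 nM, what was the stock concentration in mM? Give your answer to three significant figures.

Step 1: 100-fold → factor 100
Step 2: 2 mL brought to 10 mL → factor 10/2 = 5
Step 3: 75 μL brought to 1500 μL → factor 1500/75 = 20
Step 4: 15-fold → factor 15
Overall dilution factor = 100 × 5 × 20 × 15 = 1.5 × 10^5
Stock = 40.0 nM × 1.5 × 10^5 = 6.000 × 10^6 nM = 6.00 mM

6.00 mM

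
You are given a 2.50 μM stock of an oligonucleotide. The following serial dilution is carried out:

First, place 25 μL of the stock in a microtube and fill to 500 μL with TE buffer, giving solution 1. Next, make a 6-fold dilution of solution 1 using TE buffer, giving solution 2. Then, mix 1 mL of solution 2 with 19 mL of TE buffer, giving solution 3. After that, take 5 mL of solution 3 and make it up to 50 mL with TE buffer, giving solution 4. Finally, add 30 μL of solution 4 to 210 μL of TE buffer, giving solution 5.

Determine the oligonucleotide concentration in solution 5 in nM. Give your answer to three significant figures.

Step 1: 25 μL brought to 500 μL → factor 500/25 = 20
Step 2: 6-fold → factor 6
Step 3: 1 mL + 19 mL = 20 mL total → factor 20/1 = 20
Step 4: 5 mL brought to 50 mL → factor 50/5 = 10
Step 5: 30 μL + 210 μL = 240 μL total → factor 240/30 = 8
Overall dilution factor = 20 × 6 × 20 × 10 × 8 = 1.92 × 10^5
Final = 2.50 μM / 1.92 × 10^5 = 1.302 × 10^-5 μM = 0.0130 nM

0.0130 nM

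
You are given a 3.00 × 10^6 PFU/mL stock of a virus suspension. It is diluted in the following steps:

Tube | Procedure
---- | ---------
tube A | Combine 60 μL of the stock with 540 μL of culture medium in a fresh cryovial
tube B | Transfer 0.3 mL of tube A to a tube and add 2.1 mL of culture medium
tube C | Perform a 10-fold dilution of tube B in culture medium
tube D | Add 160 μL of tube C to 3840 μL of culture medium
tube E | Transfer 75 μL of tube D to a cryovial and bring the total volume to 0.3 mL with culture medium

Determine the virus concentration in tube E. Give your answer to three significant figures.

Step 1: 60 μL + 540 μL = 600 μL total → factor 600/60 = 10
Step 2: 0.3 mL + 2.1 mL = 2.4 mL total → factor 2.4/0.3 = 8
Step 3: 10-fold → factor 10
Step 4: 160 μL + 3840 μL = 4000 μL total → factor 4000/160 = 25
Step 5: 75 μL brought to 0.3 mL → factor 300/75 = 4
Overall dilution factor = 10 × 8 × 10 × 25 × 4 = 80000
Final = 3.00 × 10^6 PFU/mL / 80000 = 37.5 PFU/mL

37.5 PFU/mL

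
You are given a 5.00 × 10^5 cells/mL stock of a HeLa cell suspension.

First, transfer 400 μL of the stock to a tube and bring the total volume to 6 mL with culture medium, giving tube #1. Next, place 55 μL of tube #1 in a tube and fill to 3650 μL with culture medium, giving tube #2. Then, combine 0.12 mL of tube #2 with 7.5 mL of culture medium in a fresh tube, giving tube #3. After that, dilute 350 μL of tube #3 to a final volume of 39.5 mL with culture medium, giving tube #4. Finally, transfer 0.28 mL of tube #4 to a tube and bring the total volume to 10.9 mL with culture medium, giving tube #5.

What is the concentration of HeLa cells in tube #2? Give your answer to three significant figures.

Step 1: 400 μL brought to 6 mL → factor 6000/400 = 15
Step 2: 55 μL brought to 3650 μL → factor 3650/55 = 66.364
Dilution factor through tube #2 = 15 × 66.364 = 995.45
[tube #2] = 5.00 × 10^5 cells/mL / 995.45 = 502 cells/mL

502 cells/mL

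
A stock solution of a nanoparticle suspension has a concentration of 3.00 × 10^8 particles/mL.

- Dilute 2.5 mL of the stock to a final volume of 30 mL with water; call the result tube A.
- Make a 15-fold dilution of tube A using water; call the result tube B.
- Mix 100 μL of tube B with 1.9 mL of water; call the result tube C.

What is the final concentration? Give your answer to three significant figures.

Step 1: 2.5 mL brought to 30 mL → factor 30/2.5 = 12
Step 2: 15-fold → factor 15
Step 3: 100 μL + 1.9 mL = 2000 μL total → factor 2000/100 = 20
Overall dilution factor = 12 × 15 × 20 = 3600
Final = 3.00 × 10^8 particles/mL / 3600 = 8.33 × 10^4 particles/mL

8.33 × 10^4 particles/mL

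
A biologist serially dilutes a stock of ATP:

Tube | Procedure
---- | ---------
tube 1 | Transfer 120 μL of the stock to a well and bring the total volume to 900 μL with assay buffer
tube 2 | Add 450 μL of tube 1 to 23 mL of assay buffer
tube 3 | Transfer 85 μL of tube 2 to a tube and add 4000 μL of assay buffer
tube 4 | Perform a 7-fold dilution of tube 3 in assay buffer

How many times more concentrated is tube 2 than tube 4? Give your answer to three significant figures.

Step 1: 120 μL brought to 900 μL → factor 900/120 = 7.5
Step 2: 450 μL + 23 mL = 23450 μL total → factor 23450/450 = 52.111
Step 3: 85 μL + 4000 μL = 4085 μL total → factor 4085/85 = 48.059
Step 4: 7-fold → factor 7
Dilution factor to tube 2 = 390.83; to tube 4 = 1.3148 × 10^5
[tube 2]/[tube 4] = (factor to tube 4)/(factor to tube 2) = 1.3148 × 10^5/390.83 = 336

336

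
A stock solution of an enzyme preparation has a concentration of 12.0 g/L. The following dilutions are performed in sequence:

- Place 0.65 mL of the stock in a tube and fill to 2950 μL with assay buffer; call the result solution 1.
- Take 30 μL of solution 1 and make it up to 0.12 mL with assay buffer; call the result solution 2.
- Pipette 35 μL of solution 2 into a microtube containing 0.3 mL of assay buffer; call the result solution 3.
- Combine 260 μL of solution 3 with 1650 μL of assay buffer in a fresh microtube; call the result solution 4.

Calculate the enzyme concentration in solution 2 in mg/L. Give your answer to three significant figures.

Step 1: 0.65 mL brought to 2950 μL → factor 2.95/0.65 = 4.5385
Step 2: 30 μL brought to 0.12 mL → factor 120/30 = 4
Dilution factor through solution 2 = 4.5385 × 4 = 18.154
[solution 2] = 12.0 g/L / 18.154 = 0.6610 g/L = 661 mg/L

661 mg/L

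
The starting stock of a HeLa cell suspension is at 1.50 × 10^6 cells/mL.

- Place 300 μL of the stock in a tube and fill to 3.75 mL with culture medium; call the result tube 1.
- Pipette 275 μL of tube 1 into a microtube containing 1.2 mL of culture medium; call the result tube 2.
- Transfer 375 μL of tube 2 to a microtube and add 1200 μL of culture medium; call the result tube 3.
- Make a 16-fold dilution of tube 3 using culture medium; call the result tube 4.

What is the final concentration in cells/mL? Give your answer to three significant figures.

Step 1: 300 μL brought to 3.75 mL → factor 3750/300 = 12.5
Step 2: 275 μL + 1.2 mL = 1475 μL total → factor 1475/275 = 5.3636
Step 3: 375 μL + 1200 μL = 1575 μL total → factor 1575/375 = 4.2
Step 4: 16-fold → factor 16
Overall dilution factor = 12.5 × 5.3636 × 4.2 × 16 = 4505.5
Final = 1.50 × 10^6 cells/mL / 4505.5 = 333 cells/mL

333 cells/mL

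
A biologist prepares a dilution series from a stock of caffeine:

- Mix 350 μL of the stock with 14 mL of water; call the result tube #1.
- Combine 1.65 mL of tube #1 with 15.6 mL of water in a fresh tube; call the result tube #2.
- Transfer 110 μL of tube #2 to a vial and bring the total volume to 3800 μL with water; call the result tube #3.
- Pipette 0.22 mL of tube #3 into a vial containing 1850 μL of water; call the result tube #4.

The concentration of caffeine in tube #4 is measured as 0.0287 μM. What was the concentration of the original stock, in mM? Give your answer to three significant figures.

Step 1: 350 μL + 14 mL = 14350 μL total → factor 14350/350 = 41
Step 2: 1.65 mL + 15.6 mL = 17.25 mL total → factor 17.25/1.65 = 10.455
Step 3: 110 μL brought to 3800 μL → factor 3800/110 = 34.545
Step 4: 0.22 mL + 1850 μL = 2.07 mL total → factor 2.07/0.22 = 9.4091
Overall dilution factor = 41 × 10.455 × 34.545 × 9.4091 = 1.3932 × 10^5
Stock = 0.0287 μM × 1.3932 × 10^5 = 3999 μM = 4.00 mM

4.00 mM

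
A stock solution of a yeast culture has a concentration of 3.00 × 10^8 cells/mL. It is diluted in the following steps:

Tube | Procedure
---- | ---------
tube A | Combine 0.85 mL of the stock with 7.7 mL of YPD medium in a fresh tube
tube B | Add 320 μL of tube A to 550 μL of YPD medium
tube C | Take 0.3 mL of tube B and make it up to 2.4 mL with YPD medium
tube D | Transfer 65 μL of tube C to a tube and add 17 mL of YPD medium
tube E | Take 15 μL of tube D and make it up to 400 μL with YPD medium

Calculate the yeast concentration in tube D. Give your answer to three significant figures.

Step 1: 0.85 mL + 7.7 mL = 8.55 mL total → factor 8.55/0.85 = 10.059
Step 2: 320 μL + 550 μL = 870 μL total → factor 870/320 = 2.7188
Step 3: 0.3 mL brought to 2.4 mL → factor 2.4/0.3 = 8
Step 4: 65 μL + 17 mL = 17065 μL total → factor 17065/65 = 262.54
Dilution factor through tube D = 10.059 × 2.7188 × 8 × 262.54 = 57438
[tube D] = 3.00 × 10^8 cells/mL / 57438 = 5.22 × 10^3 cells/mL

5.22 × 10^3 cells/mL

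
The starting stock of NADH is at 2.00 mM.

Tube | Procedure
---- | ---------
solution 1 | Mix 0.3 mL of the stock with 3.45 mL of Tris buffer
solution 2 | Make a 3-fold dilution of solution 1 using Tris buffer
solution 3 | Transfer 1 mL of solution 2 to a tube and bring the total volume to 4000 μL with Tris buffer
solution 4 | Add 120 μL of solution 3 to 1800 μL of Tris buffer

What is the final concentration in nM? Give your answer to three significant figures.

833 nM

Step 1: 0.3 mL + 3.45 mL = 3.75 mL total → factor 3.75/0.3 = 12.5
Step 2: 3-fold → factor 3
Step 3: 1 mL brought to 4000 μL → factor 4/1 = 4
Step 4: 120 μL + 1800 μL = 1920 μL total → factor 1920/120 = 16
Overall dilution factor = 12.5 × 3 × 4 × 16 = 2400
Final = 2.00 mM / 2400 = 0.0008333 mM = 833 nM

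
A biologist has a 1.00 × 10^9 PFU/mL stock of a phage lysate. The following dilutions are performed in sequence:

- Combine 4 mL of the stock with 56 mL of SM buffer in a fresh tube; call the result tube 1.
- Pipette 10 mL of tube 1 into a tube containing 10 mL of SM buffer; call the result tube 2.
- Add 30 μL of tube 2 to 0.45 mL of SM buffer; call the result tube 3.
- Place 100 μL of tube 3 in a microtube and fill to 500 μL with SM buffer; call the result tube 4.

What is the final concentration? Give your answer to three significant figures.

Step 1: 4 mL + 56 mL = 60 mL total → factor 60/4 = 15
Step 2: 10 mL + 10 mL = 20 mL total → factor 20/10 = 2
Step 3: 30 μL + 0.45 mL = 480 μL total → factor 480/30 = 16
Step 4: 100 μL brought to 500 μL → factor 500/100 = 5
Overall dilution factor = 15 × 2 × 16 × 5 = 2400
Final = 1.00 × 10^9 PFU/mL / 2400 = 4.17 × 10^5 PFU/mL

4.17 × 10^5 PFU/mL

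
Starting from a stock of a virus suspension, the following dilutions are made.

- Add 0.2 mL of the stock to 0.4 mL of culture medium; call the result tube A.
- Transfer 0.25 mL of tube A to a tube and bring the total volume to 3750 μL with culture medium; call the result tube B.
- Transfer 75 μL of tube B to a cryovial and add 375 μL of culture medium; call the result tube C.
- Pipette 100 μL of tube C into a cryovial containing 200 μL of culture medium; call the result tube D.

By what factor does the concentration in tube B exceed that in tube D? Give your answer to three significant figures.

Step 1: 0.2 mL + 0.4 mL = 0.6 mL total → factor 0.6/0.2 = 3
Step 2: 0.25 mL brought to 3750 μL → factor 3.75/0.25 = 15
Step 3: 75 μL + 375 μL = 450 μL total → factor 450/75 = 6
Step 4: 100 μL + 200 μL = 300 μL total → factor 300/100 = 3
Dilution factor to tube B = 45; to tube D = 810
[tube B]/[tube D] = (factor to tube D)/(factor to tube B) = 810/45 = 18.0

18.0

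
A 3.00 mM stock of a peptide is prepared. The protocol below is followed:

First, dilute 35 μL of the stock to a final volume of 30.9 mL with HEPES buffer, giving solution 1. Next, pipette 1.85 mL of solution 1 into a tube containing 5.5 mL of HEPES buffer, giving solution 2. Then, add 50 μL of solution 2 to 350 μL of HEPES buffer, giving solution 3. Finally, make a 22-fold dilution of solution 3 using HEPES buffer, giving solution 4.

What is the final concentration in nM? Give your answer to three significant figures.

4.86 nM

Step 1: 35 μL brought to 30.9 mL → factor 30900/35 = 882.86
Step 2: 1.85 mL + 5.5 mL = 7.35 mL total → factor 7.35/1.85 = 3.973
Step 3: 50 μL + 350 μL = 400 μL total → factor 400/50 = 8
Step 4: 22-fold → factor 22
Overall dilution factor = 882.86 × 3.973 × 8 × 22 = 6.1733 × 10^5
Final = 3.00 mM / 6.1733 × 10^5 = 4.860 × 10^-6 mM = 4.86 nM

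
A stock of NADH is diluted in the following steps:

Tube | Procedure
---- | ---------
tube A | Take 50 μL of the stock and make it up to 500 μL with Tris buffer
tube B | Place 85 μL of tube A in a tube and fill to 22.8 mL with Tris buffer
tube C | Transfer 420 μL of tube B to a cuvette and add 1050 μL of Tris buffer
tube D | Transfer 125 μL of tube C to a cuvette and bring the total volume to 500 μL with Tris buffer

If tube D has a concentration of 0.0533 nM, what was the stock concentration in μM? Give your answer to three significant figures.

2.00 μM

Step 1: 50 μL brought to 500 μL → factor 500/50 = 10
Step 2: 85 μL brought to 22.8 mL → factor 22800/85 = 268.24
Step 3: 420 μL + 1050 μL = 1470 μL total → factor 1470/420 = 3.5
Step 4: 125 μL brought to 500 μL → factor 500/125 = 4
Overall dilution factor = 10 × 268.24 × 3.5 × 4 = 37553
Stock = 0.0533 nM × 37553 = 2002 nM = 2.00 μM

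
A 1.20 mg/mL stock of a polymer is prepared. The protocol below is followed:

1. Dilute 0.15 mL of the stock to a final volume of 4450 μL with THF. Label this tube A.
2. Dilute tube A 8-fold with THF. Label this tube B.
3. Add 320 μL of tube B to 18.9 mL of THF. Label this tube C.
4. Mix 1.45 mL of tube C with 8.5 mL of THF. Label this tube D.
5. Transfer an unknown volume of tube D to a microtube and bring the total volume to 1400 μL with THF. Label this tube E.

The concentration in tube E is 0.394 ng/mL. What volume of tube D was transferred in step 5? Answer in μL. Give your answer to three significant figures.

Step 1: 0.15 mL brought to 4450 μL → factor 4.45/0.15 = 29.667
Step 2: 8-fold → factor 8
Step 3: 320 μL + 18.9 mL = 19220 μL total → factor 19220/320 = 60.062
Step 4: 1.45 mL + 8.5 mL = 9.95 mL total → factor 9.95/1.45 = 6.8621
Step 5: v brought to 1400 μL → factor = 1400 μL/v
Product of known-step factors = 97818
Overall factor = 1.20 mg/mL / (0.394 ng/mL) = 3.0457 × 10^6
Step-5 factor = 3.0457 × 10^6 / 97818 = 31.136
v = 1400 μL / 31.136 = 45.0 μL

45.0 μL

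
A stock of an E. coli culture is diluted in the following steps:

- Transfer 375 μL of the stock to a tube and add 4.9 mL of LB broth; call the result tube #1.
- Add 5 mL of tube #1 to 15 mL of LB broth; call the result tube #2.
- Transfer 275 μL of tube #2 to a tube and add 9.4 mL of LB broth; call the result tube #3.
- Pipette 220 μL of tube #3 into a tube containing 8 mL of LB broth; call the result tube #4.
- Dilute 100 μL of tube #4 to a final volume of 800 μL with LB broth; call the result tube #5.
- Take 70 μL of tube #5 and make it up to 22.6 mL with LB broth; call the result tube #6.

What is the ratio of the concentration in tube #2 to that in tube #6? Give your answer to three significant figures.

Step 1: 375 μL + 4.9 mL = 5275 μL total → factor 5275/375 = 14.067
Step 2: 5 mL + 15 mL = 20 mL total → factor 20/5 = 4
Step 3: 275 μL + 9.4 mL = 9675 μL total → factor 9675/275 = 35.182
Step 4: 220 μL + 8 mL = 8220 μL total → factor 8220/220 = 37.364
Step 5: 100 μL brought to 800 μL → factor 800/100 = 8
Step 6: 70 μL brought to 22.6 mL → factor 22600/70 = 322.86
Dilution factor to tube #2 = 56.267; to tube #6 = 1.9104 × 10^8
[tube #2]/[tube #6] = (factor to tube #6)/(factor to tube #2) = 1.9104 × 10^8/56.267 = 3.40 × 10^6

3.40 × 10^6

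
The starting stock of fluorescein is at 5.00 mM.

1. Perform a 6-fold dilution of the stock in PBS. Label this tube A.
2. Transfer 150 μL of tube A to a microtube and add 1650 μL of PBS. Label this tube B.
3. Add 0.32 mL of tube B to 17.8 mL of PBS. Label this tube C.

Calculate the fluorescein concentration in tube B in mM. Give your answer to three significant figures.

Step 1: 6-fold → factor 6
Step 2: 150 μL + 1650 μL = 1800 μL total → factor 1800/150 = 12
Dilution factor through tube B = 6 × 12 = 72
[tube B] = 5.00 mM / 72 = 0.0694 mM

0.0694 mM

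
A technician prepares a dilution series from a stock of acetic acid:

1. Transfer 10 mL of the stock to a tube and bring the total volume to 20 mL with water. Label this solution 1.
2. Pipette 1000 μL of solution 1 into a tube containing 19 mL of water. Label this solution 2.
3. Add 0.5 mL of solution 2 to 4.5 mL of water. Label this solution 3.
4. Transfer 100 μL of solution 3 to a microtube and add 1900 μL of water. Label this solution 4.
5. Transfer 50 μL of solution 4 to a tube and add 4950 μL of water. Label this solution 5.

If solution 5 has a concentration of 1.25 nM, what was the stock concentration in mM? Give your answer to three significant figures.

1.00 mM

Step 1: 10 mL brought to 20 mL → factor 20/10 = 2
Step 2: 1000 μL + 19 mL = 20000 μL total → factor 20000/1000 = 20
Step 3: 0.5 mL + 4.5 mL = 5 mL total → factor 5/0.5 = 10
Step 4: 100 μL + 1900 μL = 2000 μL total → factor 2000/100 = 20
Step 5: 50 μL + 4950 μL = 5000 μL total → factor 5000/50 = 100
Overall dilution factor = 2 × 20 × 10 × 20 × 100 = 8 × 10^5
Stock = 1.25 nM × 8 × 10^5 = 1.000 × 10^6 nM = 1.00 mM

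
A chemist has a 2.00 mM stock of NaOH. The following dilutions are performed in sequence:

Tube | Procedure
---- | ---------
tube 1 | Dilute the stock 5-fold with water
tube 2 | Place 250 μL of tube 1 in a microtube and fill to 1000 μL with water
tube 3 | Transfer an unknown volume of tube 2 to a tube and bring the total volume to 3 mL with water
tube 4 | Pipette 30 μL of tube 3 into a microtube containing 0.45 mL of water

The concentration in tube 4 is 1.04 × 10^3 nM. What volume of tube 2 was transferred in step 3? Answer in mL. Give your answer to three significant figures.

0.499 mL

Step 1: 5-fold → factor 5
Step 2: 250 μL brought to 1000 μL → factor 1000/250 = 4
Step 3: v brought to 3 mL → factor = 3 mL/v
Step 4: 30 μL + 0.45 mL = 480 μL total → factor 480/30 = 16
Product of known-step factors = 320
Overall factor = 2.00 mM / (1.04 × 10^3 nM) = 1923.1
Step-3 factor = 1923.1 / 320 = 6.0096
v = 3 mL / 6.0096 = 0.499 mL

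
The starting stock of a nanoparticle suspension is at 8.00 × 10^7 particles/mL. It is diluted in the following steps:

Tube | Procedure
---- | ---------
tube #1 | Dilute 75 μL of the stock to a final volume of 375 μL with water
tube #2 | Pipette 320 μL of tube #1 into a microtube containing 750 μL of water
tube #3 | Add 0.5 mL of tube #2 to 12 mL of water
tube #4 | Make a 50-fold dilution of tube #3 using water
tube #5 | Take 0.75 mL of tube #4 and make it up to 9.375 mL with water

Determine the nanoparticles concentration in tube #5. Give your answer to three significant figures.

306 particles/mL

Step 1: 75 μL brought to 375 μL → factor 375/75 = 5
Step 2: 320 μL + 750 μL = 1070 μL total → factor 1070/320 = 3.3438
Step 3: 0.5 mL + 12 mL = 12.5 mL total → factor 12.5/0.5 = 25
Step 4: 50-fold → factor 50
Step 5: 0.75 mL brought to 9.375 mL → factor 9.375/0.75 = 12.5
Overall dilution factor = 5 × 3.3438 × 25 × 50 × 12.5 = 2.6123 × 10^5
Final = 8.00 × 10^7 particles/mL / 2.6123 × 10^5 = 306 particles/mL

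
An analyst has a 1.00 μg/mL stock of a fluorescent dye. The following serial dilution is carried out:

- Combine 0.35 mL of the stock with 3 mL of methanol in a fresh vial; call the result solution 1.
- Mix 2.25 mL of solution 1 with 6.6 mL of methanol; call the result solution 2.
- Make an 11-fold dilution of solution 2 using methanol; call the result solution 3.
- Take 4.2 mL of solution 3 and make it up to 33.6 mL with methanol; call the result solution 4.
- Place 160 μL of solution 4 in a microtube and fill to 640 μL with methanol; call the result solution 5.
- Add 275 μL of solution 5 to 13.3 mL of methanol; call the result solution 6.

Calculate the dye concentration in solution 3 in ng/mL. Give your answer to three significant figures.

Step 1: 0.35 mL + 3 mL = 3.35 mL total → factor 3.35/0.35 = 9.5714
Step 2: 2.25 mL + 6.6 mL = 8.85 mL total → factor 8.85/2.25 = 3.9333
Step 3: 11-fold → factor 11
Dilution factor through solution 3 = 9.5714 × 3.9333 × 11 = 414.12
[solution 3] = 1.00 μg/mL / 414.12 = 0.002415 μg/mL = 2.41 ng/mL

2.41 ng/mL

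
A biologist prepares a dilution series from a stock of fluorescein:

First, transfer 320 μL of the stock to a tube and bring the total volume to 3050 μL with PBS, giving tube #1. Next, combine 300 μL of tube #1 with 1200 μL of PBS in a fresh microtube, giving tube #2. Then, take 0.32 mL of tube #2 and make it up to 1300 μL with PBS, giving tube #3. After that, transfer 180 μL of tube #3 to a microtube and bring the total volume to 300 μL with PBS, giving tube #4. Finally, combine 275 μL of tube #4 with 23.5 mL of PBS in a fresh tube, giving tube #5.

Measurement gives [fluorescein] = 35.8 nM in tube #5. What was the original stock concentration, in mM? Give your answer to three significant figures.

0.999 mM

Step 1: 320 μL brought to 3050 μL → factor 3050/320 = 9.5312
Step 2: 300 μL + 1200 μL = 1500 μL total → factor 1500/300 = 5
Step 3: 0.32 mL brought to 1300 μL → factor 1.3/0.32 = 4.0625
Step 4: 180 μL brought to 300 μL → factor 300/180 = 1.6667
Step 5: 275 μL + 23.5 mL = 23775 μL total → factor 23775/275 = 86.455
Overall dilution factor = 9.5312 × 5 × 4.0625 × 1.6667 × 86.455 = 27897
Stock = 35.8 nM × 27897 = 9.987 × 10^5 nM = 0.999 mM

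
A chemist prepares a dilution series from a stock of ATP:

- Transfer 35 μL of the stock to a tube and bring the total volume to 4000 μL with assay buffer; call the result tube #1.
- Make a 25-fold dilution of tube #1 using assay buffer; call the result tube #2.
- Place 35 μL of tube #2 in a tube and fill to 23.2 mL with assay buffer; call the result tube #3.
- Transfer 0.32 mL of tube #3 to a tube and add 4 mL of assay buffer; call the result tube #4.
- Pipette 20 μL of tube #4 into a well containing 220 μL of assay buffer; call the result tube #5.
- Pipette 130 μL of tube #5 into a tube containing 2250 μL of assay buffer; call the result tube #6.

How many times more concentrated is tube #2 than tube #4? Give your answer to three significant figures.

8.95 × 10^3

Step 1: 35 μL brought to 4000 μL → factor 4000/35 = 114.29
Step 2: 25-fold → factor 25
Step 3: 35 μL brought to 23.2 mL → factor 23200/35 = 662.86
Step 4: 0.32 mL + 4 mL = 4.32 mL total → factor 4.32/0.32 = 13.5
Dilution factor to tube #2 = 2857.1; to tube #4 = 2.5567 × 10^7
[tube #2]/[tube #4] = (factor to tube #4)/(factor to tube #2) = 2.5567 × 10^7/2857.1 = 8.95 × 10^3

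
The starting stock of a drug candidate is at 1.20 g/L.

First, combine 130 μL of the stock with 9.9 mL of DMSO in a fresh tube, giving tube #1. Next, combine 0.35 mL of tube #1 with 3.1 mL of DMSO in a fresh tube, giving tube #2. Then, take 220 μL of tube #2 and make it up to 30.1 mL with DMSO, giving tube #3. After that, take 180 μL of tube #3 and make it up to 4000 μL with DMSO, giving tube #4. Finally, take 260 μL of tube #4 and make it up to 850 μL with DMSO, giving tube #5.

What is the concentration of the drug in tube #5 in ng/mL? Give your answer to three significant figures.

0.159 ng/mL

Step 1: 130 μL + 9.9 mL = 10030 μL total → factor 10030/130 = 77.154
Step 2: 0.35 mL + 3.1 mL = 3.45 mL total → factor 3.45/0.35 = 9.8571
Step 3: 220 μL brought to 30.1 mL → factor 30100/220 = 136.82
Step 4: 180 μL brought to 4000 μL → factor 4000/180 = 22.222
Step 5: 260 μL brought to 850 μL → factor 850/260 = 3.2692
Overall dilution factor = 77.154 × 9.8571 × 136.82 × 22.222 × 3.2692 = 7.5594 × 10^6
Final = 1.20 g/L / 7.5594 × 10^6 = 1.587 × 10^-7 g/L = 0.159 ng/mL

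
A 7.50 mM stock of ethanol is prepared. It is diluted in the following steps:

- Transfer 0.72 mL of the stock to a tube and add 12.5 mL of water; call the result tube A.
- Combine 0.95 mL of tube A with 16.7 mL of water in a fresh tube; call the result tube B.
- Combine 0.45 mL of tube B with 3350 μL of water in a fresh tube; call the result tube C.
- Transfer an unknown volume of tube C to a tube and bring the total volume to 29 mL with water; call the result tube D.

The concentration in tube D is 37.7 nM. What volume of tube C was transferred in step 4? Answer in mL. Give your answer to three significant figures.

Step 1: 0.72 mL + 12.5 mL = 13.22 mL total → factor 13.22/0.72 = 18.361
Step 2: 0.95 mL + 16.7 mL = 17.65 mL total → factor 17.65/0.95 = 18.579
Step 3: 0.45 mL + 3350 μL = 3.8 mL total → factor 3.8/0.45 = 8.4444
Step 4: v brought to 29 mL → factor = 29 mL/v
Product of known-step factors = 2880.7
Overall factor = 7.50 mM / (37.7 nM) = 1.9894 × 10^5
Step-4 factor = 1.9894 × 10^5 / 2880.7 = 69.06
v = 29 mL / 69.06 = 0.420 mL

0.420 mL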